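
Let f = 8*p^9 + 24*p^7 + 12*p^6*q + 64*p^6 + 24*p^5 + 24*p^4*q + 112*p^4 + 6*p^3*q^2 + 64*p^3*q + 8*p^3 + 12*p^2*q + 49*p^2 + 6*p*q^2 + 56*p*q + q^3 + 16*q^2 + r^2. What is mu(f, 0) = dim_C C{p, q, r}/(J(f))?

2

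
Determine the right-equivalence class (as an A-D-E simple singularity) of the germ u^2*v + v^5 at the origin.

D_6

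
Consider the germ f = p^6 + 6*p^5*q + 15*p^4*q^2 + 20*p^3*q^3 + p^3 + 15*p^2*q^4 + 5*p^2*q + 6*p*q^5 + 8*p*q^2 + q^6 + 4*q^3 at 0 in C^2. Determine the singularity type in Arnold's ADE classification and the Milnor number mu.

Type D_7, Milnor number mu = 7.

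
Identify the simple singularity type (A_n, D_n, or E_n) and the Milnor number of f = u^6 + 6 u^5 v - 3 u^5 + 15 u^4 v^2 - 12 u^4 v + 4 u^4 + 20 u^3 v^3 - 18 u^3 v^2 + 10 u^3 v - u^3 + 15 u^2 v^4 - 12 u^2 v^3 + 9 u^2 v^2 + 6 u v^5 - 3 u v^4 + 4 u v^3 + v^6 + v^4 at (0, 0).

Type E_6, Milnor number mu = 6.

The Hessian of f at 0 is [[0, 0], [0, 0]] with rank 0, so corank 2. A Groebner basis of the Jacobian ideal J(f) in C{u,v} is {u^3, u^2*v, -u^2/2 + u*v^2, 3*u^2/2 + v^3}; counting standard monomials gives mu = 6. Corank 2; j^3 = -u^3 is a perfect cube, so E-series; the 4-jet and mu = 6 give E_6.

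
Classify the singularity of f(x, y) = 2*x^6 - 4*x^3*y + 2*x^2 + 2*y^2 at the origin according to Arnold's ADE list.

A_1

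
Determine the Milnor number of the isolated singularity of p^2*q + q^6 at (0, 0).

7

The Hessian of f at 0 has rank 0. Corank 2; j^3 = p^2*q has shape L^2 M (L != M), so D-series; mu = 7 gives D_7.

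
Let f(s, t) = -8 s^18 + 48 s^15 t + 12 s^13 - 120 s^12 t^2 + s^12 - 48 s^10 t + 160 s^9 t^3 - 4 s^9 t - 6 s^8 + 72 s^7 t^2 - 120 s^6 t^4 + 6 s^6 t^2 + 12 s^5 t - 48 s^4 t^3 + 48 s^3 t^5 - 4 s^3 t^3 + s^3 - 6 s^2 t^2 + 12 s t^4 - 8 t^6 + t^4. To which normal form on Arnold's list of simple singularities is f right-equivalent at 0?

The Hessian of f at 0 is [[0, 0], [0, 0]] with rank 0, so corank 2. A Groebner basis of the Jacobian ideal J(f) in C{s,t} is {s^3, s^2*t, -s^2/4 + s*t^2, t^3}; counting standard monomials gives mu = 6. Corank 2; j^3 = s^3 is a perfect cube, so E-series; the 4-jet and mu = 6 give E_6.

E6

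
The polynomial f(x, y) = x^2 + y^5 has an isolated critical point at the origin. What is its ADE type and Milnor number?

The Hessian of f at 0 is [[2, 0], [0, 0]] with rank 1, so corank 1. A Groebner basis of the Jacobian ideal J(f) in C{x,y} is {y^4, x}; counting standard monomials gives mu = 4. Corank 1: A-series; mu = 4 gives A_4.

Type A_4, Milnor number mu = 4.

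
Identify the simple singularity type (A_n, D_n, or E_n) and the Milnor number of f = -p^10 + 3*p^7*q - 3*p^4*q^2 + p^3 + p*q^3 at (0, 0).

Type E_7, Milnor number mu = 7.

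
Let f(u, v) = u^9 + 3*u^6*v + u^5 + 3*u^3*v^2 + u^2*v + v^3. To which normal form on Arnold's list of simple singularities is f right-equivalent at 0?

D_{4}

The Hessian of f at 0 has rank 0. Corank 2; j^3 = v*(u^2 + v^2) splits into three distinct lines over C (the quadratic factor has nonzero discriminant), so D_4.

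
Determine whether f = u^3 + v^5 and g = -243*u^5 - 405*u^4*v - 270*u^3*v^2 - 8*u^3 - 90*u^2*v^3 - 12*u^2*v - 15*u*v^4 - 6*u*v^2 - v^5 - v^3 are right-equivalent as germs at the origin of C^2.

The Hessian of f at 0 has rank 0. Corank 2; j^3 = u^3 is a perfect cube, so E-series; the 5-jet and mu = 8 give E_8. The Hessian of g at 0 has rank 0. Corank 2; j^3 = -(2*u + v)^3 is a perfect cube, so E-series; the 5-jet and mu = 8 give E_8. Both have type E_8, hence right-equivalent.

Yes.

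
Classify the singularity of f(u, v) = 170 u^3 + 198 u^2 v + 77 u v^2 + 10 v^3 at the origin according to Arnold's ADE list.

The Hessian of f at 0 has rank 0. Corank 2; j^3 = (5*u + 2*v)*(34*u^2 + 26*u*v + 5*v^2) splits into three distinct lines over C (the quadratic factor has nonzero discriminant), so D_4.

D4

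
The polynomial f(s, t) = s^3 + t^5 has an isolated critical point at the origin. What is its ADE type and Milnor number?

Type E_8, Milnor number mu = 8.

The Hessian of f at 0 is [[0, 0], [0, 0]] with rank 0, so corank 2. A Groebner basis of the Jacobian ideal J(f) in C{s,t} is {t^4, s^2}; counting standard monomials gives mu = 8. Corank 2; j^3 = s^3 is a perfect cube, so E-series; the 5-jet and mu = 8 give E_8.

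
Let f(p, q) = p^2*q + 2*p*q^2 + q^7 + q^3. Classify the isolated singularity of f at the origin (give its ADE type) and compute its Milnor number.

Type D_8, Milnor number mu = 8.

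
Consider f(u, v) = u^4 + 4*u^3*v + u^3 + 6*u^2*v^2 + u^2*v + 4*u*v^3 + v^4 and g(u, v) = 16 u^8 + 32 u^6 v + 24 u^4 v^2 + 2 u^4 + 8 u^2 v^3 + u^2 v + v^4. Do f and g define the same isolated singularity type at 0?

The Hessian of f at 0 is [[0, 0], [0, 0]] with rank 0, so corank 2. A Groebner basis of the Jacobian ideal J(f) in C{u,v} is {u*v^2, -u*v/4 + v^3, u^2 + u*v}; counting standard monomials gives mu = 5. Corank 2; j^3 = u^2*(u + v) has shape L^2 M (L != M), so D-series; mu = 5 gives D_5. The Hessian of g at 0 is [[0, 0], [0, 0]] with rank 0, so corank 2. A Groebner basis of the Jacobian ideal J(g) in C{u,v} is {u^3, u^2/4 + v^3, u*v}; counting standard monomials gives mu = 5. Corank 2; j^3 = u^2*v has shape L^2 M (L != M), so D-series; mu = 5 gives D_5. Both have type D_5, hence right-equivalent.

Yes.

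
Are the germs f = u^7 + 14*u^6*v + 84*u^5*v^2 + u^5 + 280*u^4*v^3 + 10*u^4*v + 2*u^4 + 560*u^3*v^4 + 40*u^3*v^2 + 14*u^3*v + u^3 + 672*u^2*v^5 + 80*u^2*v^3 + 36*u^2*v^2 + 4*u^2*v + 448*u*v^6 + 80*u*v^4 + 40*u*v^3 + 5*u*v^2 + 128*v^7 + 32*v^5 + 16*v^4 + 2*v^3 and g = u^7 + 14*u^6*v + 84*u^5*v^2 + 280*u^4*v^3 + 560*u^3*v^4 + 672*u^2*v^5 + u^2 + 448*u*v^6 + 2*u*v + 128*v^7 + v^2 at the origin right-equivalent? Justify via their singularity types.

The Hessian of f at 0 is [[0, 0], [0, 0]] with rank 0, so corank 2. A Groebner basis of the Jacobian ideal J(f) in C{u,v} is {-13*u^2/10 + u*v^3 - 31*u*v^2/10 - 3*u*v - 7*v^3/2 - 17*v^2/10, 17*u^2/20 + 49*u*v^2/20 + 2*u*v + v^4 + 11*v^3/4 + 23*v^2/20, u^3 - 11*u^2/10 - 57*u*v^2/10 - 3*u*v - 11*v^3/2 - 19*v^2/10, u^2*v + 7*u^2/20 + 59*u*v^2/20 + u*v + 9*v^3/4 + 13*v^2/20}; counting standard monomials gives mu = 8. Corank 2; j^3 = (u + v)^2*(u + 2*v) has shape L^2 M (L != M), so D-series; mu = 8 gives D_8. The Hessian of g at 0 is [[2, 2], [2, 2]] with rank 1, so corank 1. A Groebner basis of the Jacobian ideal J(g) in C{u,v} is {v^6, u + v}; counting standard monomials gives mu = 6. Corank 1: A-series; mu = 6 gives A_6. f is D_8 but g is A_6, hence not right-equivalent.

No.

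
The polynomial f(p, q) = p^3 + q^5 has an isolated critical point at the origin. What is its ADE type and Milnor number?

Type E_{8}, Milnor number mu = 8.

The Hessian of f at 0 has rank 0. Corank 2; j^3 = p^3 is a perfect cube, so E-series; the 5-jet and mu = 8 give E_8.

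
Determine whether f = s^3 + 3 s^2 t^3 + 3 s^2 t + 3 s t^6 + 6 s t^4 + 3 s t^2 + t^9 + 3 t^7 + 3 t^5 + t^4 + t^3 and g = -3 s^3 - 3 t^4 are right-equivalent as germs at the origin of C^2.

Yes.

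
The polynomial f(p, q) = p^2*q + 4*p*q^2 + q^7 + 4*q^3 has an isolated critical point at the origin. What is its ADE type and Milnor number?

The Hessian of f at 0 has rank 0. Corank 2; j^3 = q*(p + 2*q)^2 has shape L^2 M (L != M), so D-series; mu = 8 gives D_8.

Type D_{8}, Milnor number mu = 8.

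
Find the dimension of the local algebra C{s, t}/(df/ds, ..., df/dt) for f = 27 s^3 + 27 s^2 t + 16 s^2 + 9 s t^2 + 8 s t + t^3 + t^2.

The Hessian of f at 0 is [[32, 8], [8, 2]] with rank 1, so corank 1. A Groebner basis of the Jacobian ideal J(f) in C{s,t} is {t^2, s + t/4}; counting standard monomials gives mu = 2. Corank 1: A-series; mu = 2 gives A_2.

2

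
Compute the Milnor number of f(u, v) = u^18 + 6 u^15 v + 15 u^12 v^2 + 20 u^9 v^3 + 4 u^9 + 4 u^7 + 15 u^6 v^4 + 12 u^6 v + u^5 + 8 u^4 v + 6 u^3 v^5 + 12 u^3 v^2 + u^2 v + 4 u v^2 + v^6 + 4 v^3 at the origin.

7

The Hessian of f at 0 has rank 0. Corank 2; j^3 = v*(u + 2*v)^2 has shape L^2 M (L != M), so D-series; mu = 7 gives D_7.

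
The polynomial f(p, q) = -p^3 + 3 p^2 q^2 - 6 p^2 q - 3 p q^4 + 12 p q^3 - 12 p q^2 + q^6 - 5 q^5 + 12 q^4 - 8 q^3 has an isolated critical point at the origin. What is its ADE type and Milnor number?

Type E_{8}, Milnor number mu = 8.

The Hessian of f at 0 has rank 0. Corank 2; j^3 = -(p + 2*q)^3 is a perfect cube, so E-series; the 5-jet and mu = 8 give E_8.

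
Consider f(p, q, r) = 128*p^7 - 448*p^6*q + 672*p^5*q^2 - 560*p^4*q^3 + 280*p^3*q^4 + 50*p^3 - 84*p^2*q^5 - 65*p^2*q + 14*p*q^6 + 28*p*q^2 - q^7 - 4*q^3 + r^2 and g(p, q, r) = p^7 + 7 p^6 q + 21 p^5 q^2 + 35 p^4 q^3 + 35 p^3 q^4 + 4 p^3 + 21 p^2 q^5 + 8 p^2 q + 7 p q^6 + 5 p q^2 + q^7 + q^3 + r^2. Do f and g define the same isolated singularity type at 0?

The Hessian of f at 0 has rank 1. Corank 2; j^3 = (2*p - q)*(5*p - 2*q)^2 has shape L^2 M (L != M), so D-series; mu = 8 gives D_8. The Hessian of g at 0 has rank 1. Corank 2; j^3 = (p + q)*(2*p + q)^2 has shape L^2 M (L != M), so D-series; mu = 8 gives D_8. Both have type D_8, hence right-equivalent.

Yes.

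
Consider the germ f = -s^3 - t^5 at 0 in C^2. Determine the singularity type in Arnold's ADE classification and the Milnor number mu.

The Hessian of f at 0 is [[0, 0], [0, 0]] with rank 0, so corank 2. A Groebner basis of the Jacobian ideal J(f) in C{s,t} is {t^4, s^2}; counting standard monomials gives mu = 8. Corank 2; j^3 = -s^3 is a perfect cube, so E-series; the 5-jet and mu = 8 give E_8.

Type E_8, Milnor number mu = 8.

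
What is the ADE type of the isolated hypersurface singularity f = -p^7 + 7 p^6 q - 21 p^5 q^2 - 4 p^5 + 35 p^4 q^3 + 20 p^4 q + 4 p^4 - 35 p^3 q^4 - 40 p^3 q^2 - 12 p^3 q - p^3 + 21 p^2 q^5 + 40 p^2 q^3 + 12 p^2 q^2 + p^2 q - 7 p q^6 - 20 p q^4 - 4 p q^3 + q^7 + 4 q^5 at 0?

D8

The Hessian of f at 0 is [[0, 0], [0, 0]] with rank 0, so corank 2. A Groebner basis of the Jacobian ideal J(f) in C{p,q} is {39*p^2/20 + p*q^3 + 107*p*q^2/10 + 73*p*q/20 - 73*q^3/10, 31*p^2/10 + 161*p*q^2/10 + 57*p*q/10 + q^4 - 57*q^3/5, p^3 + 8*p^2/5 + 48*p*q^2/5 + 16*p*q/5 - 32*q^3/5, p^2*q + 7*p^2/10 + 11*p*q^2/5 + 9*p*q/10 - 9*q^3/5}; counting standard monomials gives mu = 8. Corank 2; j^3 = -p^2*(p - q) has shape L^2 M (L != M), so D-series; mu = 8 gives D_8.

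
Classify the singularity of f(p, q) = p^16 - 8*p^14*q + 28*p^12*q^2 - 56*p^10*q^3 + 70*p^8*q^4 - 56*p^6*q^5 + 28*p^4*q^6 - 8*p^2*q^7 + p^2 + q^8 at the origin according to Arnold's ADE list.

The Hessian of f at 0 has rank 1. Corank 1: A-series; mu = 7 gives A_7.

A_7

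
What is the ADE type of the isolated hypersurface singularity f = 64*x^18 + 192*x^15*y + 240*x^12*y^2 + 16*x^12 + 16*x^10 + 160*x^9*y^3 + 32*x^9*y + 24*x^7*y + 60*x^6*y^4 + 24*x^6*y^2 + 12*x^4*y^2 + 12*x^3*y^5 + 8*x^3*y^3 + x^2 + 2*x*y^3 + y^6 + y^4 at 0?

A_{3}

The Hessian of f at 0 has rank 1. Corank 1: A-series; mu = 3 gives A_3.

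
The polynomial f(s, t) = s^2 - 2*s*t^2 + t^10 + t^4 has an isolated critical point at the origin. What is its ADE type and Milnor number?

The Hessian of f at 0 is [[2, 0], [0, 0]] with rank 1, so corank 1. A Groebner basis of the Jacobian ideal J(f) in C{s,t} is {s^5, s^4*t, -s + t^2}; counting standard monomials gives mu = 9. Corank 1: A-series; mu = 9 gives A_9.

Type A_{9}, Milnor number mu = 9.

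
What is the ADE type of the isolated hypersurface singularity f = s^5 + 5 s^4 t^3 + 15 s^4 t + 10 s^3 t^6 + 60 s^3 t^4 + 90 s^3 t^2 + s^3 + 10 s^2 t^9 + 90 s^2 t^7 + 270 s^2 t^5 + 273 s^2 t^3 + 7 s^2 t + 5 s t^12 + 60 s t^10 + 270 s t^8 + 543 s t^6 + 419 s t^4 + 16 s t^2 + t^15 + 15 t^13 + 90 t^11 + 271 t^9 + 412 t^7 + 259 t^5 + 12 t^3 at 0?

D6

The Hessian of f at 0 has rank 0. Corank 2; j^3 = (s + 2*t)^2*(s + 3*t) has shape L^2 M (L != M), so D-series; mu = 6 gives D_6.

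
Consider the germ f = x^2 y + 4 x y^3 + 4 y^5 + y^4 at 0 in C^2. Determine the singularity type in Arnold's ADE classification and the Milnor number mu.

Type D_{5}, Milnor number mu = 5.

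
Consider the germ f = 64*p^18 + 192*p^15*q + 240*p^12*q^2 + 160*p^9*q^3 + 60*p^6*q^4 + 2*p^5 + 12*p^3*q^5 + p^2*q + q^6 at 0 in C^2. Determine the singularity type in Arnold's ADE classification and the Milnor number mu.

Type D_7, Milnor number mu = 7.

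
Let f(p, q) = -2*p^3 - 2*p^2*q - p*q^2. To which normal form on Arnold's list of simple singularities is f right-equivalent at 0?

D4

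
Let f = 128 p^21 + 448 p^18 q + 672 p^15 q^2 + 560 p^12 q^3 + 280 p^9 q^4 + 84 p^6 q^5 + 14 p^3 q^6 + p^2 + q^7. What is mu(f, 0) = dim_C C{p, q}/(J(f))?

The Hessian of f at 0 has rank 1. Corank 1: A-series; mu = 6 gives A_6.

6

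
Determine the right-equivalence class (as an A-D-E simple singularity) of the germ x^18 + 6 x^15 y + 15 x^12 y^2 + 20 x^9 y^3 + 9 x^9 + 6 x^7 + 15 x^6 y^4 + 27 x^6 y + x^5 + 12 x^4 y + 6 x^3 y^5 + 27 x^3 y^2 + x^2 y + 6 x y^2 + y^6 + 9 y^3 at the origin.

The Hessian of f at 0 has rank 0. Corank 2; j^3 = y*(x + 3*y)^2 has shape L^2 M (L != M), so D-series; mu = 7 gives D_7.

D7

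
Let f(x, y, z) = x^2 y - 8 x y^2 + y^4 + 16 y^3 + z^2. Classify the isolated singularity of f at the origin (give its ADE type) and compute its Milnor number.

The Hessian of f at 0 is [[0, 0, 0], [0, 0, 0], [0, 0, 2]] with rank 1, so corank 2. A Groebner basis of the Jacobian ideal J(f) in C{x,y,z} is {x^3 + 16*x^2 - 256*y^2, x^2/4 + y^3 - 4*y^2, x*y - 4*y^2, z}; counting standard monomials gives mu = 5. Corank 2; j^3 = y*(x - 4*y)^2 has shape L^2 M (L != M), so D-series; mu = 5 gives D_5.

Type D_5, Milnor number mu = 5.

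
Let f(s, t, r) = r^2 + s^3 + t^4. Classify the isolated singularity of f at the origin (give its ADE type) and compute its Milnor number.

The Hessian of f at 0 has rank 1. Corank 2; j^3 = s^3 is a perfect cube, so E-series; the 4-jet and mu = 6 give E_6.

Type E6, Milnor number mu = 6.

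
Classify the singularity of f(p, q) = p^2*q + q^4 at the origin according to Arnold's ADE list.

The Hessian of f at 0 has rank 0. Corank 2; j^3 = p^2*q has shape L^2 M (L != M), so D-series; mu = 5 gives D_5.

D_5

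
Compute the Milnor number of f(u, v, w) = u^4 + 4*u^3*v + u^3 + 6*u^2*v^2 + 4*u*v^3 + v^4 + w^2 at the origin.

6

The Hessian of f at 0 has rank 1. Corank 2; j^3 = u^3 is a perfect cube, so E-series; the 4-jet and mu = 6 give E_6.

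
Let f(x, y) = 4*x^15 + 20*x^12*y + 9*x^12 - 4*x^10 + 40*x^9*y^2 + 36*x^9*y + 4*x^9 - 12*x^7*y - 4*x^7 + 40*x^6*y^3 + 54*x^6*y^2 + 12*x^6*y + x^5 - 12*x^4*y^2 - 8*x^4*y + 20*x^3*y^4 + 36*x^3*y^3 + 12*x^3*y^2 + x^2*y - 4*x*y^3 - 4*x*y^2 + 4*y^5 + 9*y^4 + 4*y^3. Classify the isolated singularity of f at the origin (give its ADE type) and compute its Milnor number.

Type D_{5}, Milnor number mu = 5.

The Hessian of f at 0 has rank 0. Corank 2; j^3 = y*(x - 2*y)^2 has shape L^2 M (L != M), so D-series; mu = 5 gives D_5.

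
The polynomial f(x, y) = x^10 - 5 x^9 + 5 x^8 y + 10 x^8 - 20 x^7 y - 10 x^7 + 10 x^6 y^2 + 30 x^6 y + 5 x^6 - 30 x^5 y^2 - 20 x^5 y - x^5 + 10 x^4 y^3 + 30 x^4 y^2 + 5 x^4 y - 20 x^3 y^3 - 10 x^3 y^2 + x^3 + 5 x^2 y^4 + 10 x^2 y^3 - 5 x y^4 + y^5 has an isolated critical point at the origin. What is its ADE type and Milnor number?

Type E8, Milnor number mu = 8.

The Hessian of f at 0 has rank 0. Corank 2; j^3 = x^3 is a perfect cube, so E-series; the 5-jet and mu = 8 give E_8.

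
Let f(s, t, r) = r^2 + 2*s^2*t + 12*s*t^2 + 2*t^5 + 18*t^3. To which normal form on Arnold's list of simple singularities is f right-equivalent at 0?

D6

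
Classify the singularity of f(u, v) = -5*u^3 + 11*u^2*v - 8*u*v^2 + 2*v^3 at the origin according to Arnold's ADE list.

D4

The Hessian of f at 0 has rank 0. Corank 2; j^3 = -(u - v)*(5*u^2 - 6*u*v + 2*v^2) splits into three distinct lines over C (the quadratic factor has nonzero discriminant), so D_4.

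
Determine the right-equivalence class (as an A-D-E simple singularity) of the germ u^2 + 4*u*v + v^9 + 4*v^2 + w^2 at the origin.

A8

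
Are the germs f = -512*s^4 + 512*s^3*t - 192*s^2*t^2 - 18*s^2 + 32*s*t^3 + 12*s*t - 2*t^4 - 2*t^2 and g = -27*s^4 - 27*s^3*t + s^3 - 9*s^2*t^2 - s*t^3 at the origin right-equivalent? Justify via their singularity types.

No.

The Hessian of f at 0 has rank 1. Corank 1: A-series; mu = 3 gives A_3. The Hessian of g at 0 has rank 0. Corank 2; j^3 = s^3 is a perfect cube, so E-series; the 4-jet and mu = 7 give E_7. f is A_3 but g is E_7, hence not right-equivalent.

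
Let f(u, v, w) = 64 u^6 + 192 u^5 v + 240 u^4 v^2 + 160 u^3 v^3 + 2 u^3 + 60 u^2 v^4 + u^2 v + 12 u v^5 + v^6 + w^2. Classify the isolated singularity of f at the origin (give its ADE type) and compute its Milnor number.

Type D_{7}, Milnor number mu = 7.

The Hessian of f at 0 has rank 1. Corank 2; j^3 = u^2*(2*u + v) has shape L^2 M (L != M), so D-series; mu = 7 gives D_7.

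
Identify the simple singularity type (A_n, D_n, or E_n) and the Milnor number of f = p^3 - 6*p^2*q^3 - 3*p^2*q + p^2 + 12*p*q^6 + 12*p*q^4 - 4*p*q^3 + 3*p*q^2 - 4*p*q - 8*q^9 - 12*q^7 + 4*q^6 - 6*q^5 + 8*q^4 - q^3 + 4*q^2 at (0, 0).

The Hessian of f at 0 is [[2, -4], [-4, 8]] with rank 1, so corank 1. A Groebner basis of the Jacobian ideal J(f) in C{p,q} is {q^2, p - 2*q}; counting standard monomials gives mu = 2. Corank 1: A-series; mu = 2 gives A_2.

Type A_{2}, Milnor number mu = 2.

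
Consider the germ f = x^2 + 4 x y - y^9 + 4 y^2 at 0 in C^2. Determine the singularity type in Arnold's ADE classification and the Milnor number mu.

The Hessian of f at 0 is [[2, 4], [4, 8]] with rank 1, so corank 1. A Groebner basis of the Jacobian ideal J(f) in C{x,y} is {y^8, x + 2*y}; counting standard monomials gives mu = 8. Corank 1: A-series; mu = 8 gives A_8.

Type A_{8}, Milnor number mu = 8.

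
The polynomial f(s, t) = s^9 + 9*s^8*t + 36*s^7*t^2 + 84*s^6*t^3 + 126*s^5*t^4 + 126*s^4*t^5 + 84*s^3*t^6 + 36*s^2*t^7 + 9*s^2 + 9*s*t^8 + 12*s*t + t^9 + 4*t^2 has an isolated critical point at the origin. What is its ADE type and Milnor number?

Type A_{8}, Milnor number mu = 8.

The Hessian of f at 0 is [[18, 12], [12, 8]] with rank 1, so corank 1. A Groebner basis of the Jacobian ideal J(f) in C{s,t} is {t^8, s + 2*t/3}; counting standard monomials gives mu = 8. Corank 1: A-series; mu = 8 gives A_8.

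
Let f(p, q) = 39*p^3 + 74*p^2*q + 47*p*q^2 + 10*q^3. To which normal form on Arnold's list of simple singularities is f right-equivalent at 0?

D_{4}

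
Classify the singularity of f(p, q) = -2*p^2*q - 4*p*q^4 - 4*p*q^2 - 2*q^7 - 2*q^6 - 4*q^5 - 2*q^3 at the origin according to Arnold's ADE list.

D_{7}

The Hessian of f at 0 has rank 0. Corank 2; j^3 = -2*q*(p + q)^2 has shape L^2 M (L != M), so D-series; mu = 7 gives D_7.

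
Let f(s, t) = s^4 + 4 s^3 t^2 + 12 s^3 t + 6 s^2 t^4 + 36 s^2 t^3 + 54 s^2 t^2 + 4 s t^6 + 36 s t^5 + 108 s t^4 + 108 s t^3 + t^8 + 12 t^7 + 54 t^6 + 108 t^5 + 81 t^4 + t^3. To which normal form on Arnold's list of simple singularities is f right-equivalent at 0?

E_{6}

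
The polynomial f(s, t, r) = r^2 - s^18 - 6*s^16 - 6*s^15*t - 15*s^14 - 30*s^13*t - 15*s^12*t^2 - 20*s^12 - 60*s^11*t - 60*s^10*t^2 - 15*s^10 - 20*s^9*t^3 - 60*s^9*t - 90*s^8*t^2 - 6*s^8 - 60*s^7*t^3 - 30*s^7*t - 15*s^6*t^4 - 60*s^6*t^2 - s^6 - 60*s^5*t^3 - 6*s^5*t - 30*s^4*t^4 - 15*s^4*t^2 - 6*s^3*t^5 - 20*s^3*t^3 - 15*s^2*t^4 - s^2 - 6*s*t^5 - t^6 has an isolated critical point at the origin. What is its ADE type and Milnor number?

Type A_5, Milnor number mu = 5.

The Hessian of f at 0 is [[-2, 0, 0], [0, 0, 0], [0, 0, 2]] with rank 2, so corank 1. A Groebner basis of the Jacobian ideal J(f) in C{s,t,r} is {t^5, s, r}; counting standard monomials gives mu = 5. Corank 1: A-series; mu = 5 gives A_5.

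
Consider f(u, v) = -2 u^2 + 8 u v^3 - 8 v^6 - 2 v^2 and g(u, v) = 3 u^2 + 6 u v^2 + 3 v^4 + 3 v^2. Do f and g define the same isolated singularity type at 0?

The Hessian of f at 0 is [[-4, 0], [0, -4]] with rank 2, so corank 0. A Groebner basis of the Jacobian ideal J(f) in C{u,v} is {u, v}; counting standard monomials gives mu = 1. Corank 0: nondegenerate Morse point, so A_1. The Hessian of g at 0 is [[6, 0], [0, 6]] with rank 2, so corank 0. A Groebner basis of the Jacobian ideal J(g) in C{u,v} is {u, v}; counting standard monomials gives mu = 1. Corank 0: nondegenerate Morse point, so A_1. Both have type A_1, hence right-equivalent.

Yes.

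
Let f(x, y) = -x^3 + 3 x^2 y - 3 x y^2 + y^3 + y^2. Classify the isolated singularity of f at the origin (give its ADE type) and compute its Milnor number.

Type A2, Milnor number mu = 2.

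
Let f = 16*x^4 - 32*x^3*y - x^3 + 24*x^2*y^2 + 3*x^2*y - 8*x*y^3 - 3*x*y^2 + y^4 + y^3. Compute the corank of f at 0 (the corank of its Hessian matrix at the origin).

Hessian at 0 has rank 0.

2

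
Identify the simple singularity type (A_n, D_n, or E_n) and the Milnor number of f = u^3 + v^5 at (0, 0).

The Hessian of f at 0 is [[0, 0], [0, 0]] with rank 0, so corank 2. A Groebner basis of the Jacobian ideal J(f) in C{u,v} is {v^4, u^2}; counting standard monomials gives mu = 8. Corank 2; j^3 = u^3 is a perfect cube, so E-series; the 5-jet and mu = 8 give E_8.

Type E8, Milnor number mu = 8.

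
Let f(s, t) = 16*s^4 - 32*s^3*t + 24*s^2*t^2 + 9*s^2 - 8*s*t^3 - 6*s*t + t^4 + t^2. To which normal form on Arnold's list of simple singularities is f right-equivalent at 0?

The Hessian of f at 0 is [[18, -6], [-6, 2]] with rank 1, so corank 1. A Groebner basis of the Jacobian ideal J(f) in C{s,t} is {t^3, s - t/3}; counting standard monomials gives mu = 3. Corank 1: A-series; mu = 3 gives A_3.

A_{3}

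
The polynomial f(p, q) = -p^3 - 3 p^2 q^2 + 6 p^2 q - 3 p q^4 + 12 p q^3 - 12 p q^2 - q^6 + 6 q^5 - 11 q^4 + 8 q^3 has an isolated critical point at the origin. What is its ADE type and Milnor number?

The Hessian of f at 0 is [[0, 0], [0, 0]] with rank 0, so corank 2. A Groebner basis of the Jacobian ideal J(f) in C{p,q} is {p^3 + 6*p^2 - 24*p*q + 24*q^2, p^2*q + 2*p^2 - 8*p*q + 8*q^2, p^2/2 + p*q^2 - 2*p*q + 2*q^2, q^3}; counting standard monomials gives mu = 6. Corank 2; j^3 = -(p - 2*q)^3 is a perfect cube, so E-series; the 4-jet and mu = 6 give E_6.

Type E_{6}, Milnor number mu = 6.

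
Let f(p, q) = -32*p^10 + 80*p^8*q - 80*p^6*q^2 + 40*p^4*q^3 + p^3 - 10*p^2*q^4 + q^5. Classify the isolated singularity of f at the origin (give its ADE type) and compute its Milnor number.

Type E_{8}, Milnor number mu = 8.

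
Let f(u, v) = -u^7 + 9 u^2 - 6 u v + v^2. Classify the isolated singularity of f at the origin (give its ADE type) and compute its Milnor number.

Type A_{6}, Milnor number mu = 6.

The Hessian of f at 0 has rank 1. Corank 1: A-series; mu = 6 gives A_6.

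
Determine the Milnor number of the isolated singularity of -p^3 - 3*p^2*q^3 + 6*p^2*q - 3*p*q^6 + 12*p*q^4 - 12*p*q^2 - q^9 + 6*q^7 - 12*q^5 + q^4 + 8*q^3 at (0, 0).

The Hessian of f at 0 has rank 0. Corank 2; j^3 = -(p - 2*q)^3 is a perfect cube, so E-series; the 4-jet and mu = 6 give E_6.

6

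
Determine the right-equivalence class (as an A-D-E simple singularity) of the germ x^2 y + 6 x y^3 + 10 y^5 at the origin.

D_{6}

The Hessian of f at 0 has rank 0. Corank 2; j^3 = x^2*y has shape L^2 M (L != M), so D-series; mu = 6 gives D_6.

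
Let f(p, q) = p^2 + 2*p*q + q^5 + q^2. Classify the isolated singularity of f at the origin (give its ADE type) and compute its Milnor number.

The Hessian of f at 0 has rank 1. Corank 1: A-series; mu = 4 gives A_4.

Type A_4, Milnor number mu = 4.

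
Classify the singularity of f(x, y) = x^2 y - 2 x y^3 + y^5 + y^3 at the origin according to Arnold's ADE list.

D_4

The Hessian of f at 0 has rank 0. Corank 2; j^3 = y*(x^2 + y^2) splits into three distinct lines over C (the quadratic factor has nonzero discriminant), so D_4.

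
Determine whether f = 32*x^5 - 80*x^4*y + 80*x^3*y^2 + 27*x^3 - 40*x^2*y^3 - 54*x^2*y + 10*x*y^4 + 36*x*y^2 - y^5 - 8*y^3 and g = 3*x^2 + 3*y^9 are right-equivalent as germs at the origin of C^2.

The Hessian of f at 0 has rank 0. Corank 2; j^3 = (3*x - 2*y)^3 is a perfect cube, so E-series; the 5-jet and mu = 8 give E_8. The Hessian of g at 0 has rank 1. Corank 1: A-series; mu = 8 gives A_8. f is E_8 but g is A_8, hence not right-equivalent.

No.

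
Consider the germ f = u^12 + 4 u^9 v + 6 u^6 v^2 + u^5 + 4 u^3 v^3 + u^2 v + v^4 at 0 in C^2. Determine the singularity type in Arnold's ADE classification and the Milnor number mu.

Type D5, Milnor number mu = 5.

The Hessian of f at 0 has rank 0. Corank 2; j^3 = u^2*v has shape L^2 M (L != M), so D-series; mu = 5 gives D_5.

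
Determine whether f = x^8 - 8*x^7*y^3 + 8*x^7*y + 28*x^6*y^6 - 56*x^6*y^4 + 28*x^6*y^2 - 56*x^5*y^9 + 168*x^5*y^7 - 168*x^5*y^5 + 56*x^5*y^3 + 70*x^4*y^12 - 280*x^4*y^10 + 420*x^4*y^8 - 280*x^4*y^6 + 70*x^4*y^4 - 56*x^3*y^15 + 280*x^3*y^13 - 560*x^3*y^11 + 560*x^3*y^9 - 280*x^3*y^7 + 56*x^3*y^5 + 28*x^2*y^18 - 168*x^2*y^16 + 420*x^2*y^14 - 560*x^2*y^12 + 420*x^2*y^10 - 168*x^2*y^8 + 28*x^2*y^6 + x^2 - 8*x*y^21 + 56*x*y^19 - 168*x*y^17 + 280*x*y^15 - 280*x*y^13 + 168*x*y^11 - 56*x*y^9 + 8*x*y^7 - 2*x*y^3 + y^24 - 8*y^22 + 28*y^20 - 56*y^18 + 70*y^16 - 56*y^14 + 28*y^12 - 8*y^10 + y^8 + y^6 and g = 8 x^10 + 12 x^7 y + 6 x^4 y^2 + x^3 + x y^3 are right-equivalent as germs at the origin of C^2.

No.

The Hessian of f at 0 is [[2, 0], [0, 0]] with rank 1, so corank 1. A Groebner basis of the Jacobian ideal J(f) in C{x,y} is {x^3, x^2*y, -x + y^3}; counting standard monomials gives mu = 7. Corank 1: A-series; mu = 7 gives A_7. The Hessian of g at 0 is [[0, 0], [0, 0]] with rank 0, so corank 2. A Groebner basis of the Jacobian ideal J(g) in C{x,y} is {x^3, x*y^2, 3*x^2 + y^3}; counting standard monomials gives mu = 7. Corank 2; j^3 = x^3 is a perfect cube, so E-series; the 4-jet and mu = 7 give E_7. f is A_7 but g is E_7, hence not right-equivalent.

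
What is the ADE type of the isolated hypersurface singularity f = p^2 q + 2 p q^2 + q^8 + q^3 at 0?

D_{9}

The Hessian of f at 0 has rank 0. Corank 2; j^3 = q*(p + q)^2 has shape L^2 M (L != M), so D-series; mu = 9 gives D_9.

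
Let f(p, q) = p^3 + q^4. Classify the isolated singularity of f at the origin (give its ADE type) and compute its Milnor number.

Type E_{6}, Milnor number mu = 6.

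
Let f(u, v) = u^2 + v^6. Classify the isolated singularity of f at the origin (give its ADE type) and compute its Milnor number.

The Hessian of f at 0 is [[2, 0], [0, 0]] with rank 1, so corank 1. A Groebner basis of the Jacobian ideal J(f) in C{u,v} is {v^5, u}; counting standard monomials gives mu = 5. Corank 1: A-series; mu = 5 gives A_5.

Type A_{5}, Milnor number mu = 5.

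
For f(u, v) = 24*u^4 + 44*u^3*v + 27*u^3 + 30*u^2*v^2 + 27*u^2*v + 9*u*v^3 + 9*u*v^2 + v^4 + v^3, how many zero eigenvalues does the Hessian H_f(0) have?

2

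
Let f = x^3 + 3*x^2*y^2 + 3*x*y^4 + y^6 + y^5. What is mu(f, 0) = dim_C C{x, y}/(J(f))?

8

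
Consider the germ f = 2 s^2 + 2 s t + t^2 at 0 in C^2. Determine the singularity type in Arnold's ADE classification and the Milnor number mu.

Type A_1, Milnor number mu = 1.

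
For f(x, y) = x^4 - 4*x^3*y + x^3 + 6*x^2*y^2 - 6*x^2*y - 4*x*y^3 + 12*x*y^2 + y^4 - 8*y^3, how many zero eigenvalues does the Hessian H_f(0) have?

2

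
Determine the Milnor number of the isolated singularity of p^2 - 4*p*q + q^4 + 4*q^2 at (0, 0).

3

The Hessian of f at 0 is [[2, -4], [-4, 8]] with rank 1, so corank 1. A Groebner basis of the Jacobian ideal J(f) in C{p,q} is {q^3, p - 2*q}; counting standard monomials gives mu = 3. Corank 1: A-series; mu = 3 gives A_3.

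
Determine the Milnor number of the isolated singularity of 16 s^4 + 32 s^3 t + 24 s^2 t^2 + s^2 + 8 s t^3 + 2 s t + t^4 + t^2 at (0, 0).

3

The Hessian of f at 0 has rank 1. Corank 1: A-series; mu = 3 gives A_3.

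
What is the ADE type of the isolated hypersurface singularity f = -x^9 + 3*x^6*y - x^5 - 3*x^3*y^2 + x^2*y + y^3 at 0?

D_{4}

The Hessian of f at 0 has rank 0. Corank 2; j^3 = y*(x^2 + y^2) splits into three distinct lines over C (the quadratic factor has nonzero discriminant), so D_4.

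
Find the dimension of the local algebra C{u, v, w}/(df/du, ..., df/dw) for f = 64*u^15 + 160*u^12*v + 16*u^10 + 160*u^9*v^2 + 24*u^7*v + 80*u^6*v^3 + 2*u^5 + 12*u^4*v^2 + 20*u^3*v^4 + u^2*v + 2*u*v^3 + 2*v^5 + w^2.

6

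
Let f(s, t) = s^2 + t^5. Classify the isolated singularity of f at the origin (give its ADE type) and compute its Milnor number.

The Hessian of f at 0 has rank 1. Corank 1: A-series; mu = 4 gives A_4.

Type A4, Milnor number mu = 4.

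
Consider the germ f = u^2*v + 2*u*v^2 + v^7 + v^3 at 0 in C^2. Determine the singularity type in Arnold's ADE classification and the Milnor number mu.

The Hessian of f at 0 is [[0, 0], [0, 0]] with rank 0, so corank 2. A Groebner basis of the Jacobian ideal J(f) in C{u,v} is {u^2/7 + v^6 - v^2/7, u^3 + v^3, u*v + v^2}; counting standard monomials gives mu = 8. Corank 2; j^3 = v*(u + v)^2 has shape L^2 M (L != M), so D-series; mu = 8 gives D_8.

Type D8, Milnor number mu = 8.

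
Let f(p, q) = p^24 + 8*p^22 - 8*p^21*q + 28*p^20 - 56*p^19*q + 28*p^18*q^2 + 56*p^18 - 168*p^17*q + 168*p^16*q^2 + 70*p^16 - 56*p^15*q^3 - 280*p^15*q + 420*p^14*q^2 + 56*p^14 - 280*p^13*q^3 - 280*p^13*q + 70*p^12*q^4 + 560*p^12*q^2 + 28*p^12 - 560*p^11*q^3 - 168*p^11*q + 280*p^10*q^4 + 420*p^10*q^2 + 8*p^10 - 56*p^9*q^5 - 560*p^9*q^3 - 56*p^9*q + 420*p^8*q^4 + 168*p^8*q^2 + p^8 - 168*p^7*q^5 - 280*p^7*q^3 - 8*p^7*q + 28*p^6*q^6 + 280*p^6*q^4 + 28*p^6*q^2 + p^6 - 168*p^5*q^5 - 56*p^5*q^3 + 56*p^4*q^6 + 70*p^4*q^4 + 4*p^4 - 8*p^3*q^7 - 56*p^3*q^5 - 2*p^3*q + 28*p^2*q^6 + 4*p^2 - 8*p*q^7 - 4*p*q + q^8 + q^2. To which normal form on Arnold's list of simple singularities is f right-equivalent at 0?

The Hessian of f at 0 is [[8, -4], [-4, 2]] with rank 1, so corank 1. A Groebner basis of the Jacobian ideal J(f) in C{p,q} is {-96*p^2 + 112*p*q + q^4 - 32*q^2, p^3 + 2*p - q, p^2*q + 8*p/3 - q^3/12 - 4*q/3, p*q^2 + 8*p/3 - q^3/3 - 4*q/3}; counting standard monomials gives mu = 7. Corank 1: A-series; mu = 7 gives A_7.

A7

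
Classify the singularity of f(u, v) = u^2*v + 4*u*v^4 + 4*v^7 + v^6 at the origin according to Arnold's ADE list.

D_7

The Hessian of f at 0 is [[0, 0], [0, 0]] with rank 0, so corank 2. A Groebner basis of the Jacobian ideal J(f) in C{u,v} is {u*v/2 + v^4, u^3, u^2*v, -u^2/3 + u*v^2}; counting standard monomials gives mu = 7. Corank 2; j^3 = u^2*v has shape L^2 M (L != M), so D-series; mu = 7 gives D_7.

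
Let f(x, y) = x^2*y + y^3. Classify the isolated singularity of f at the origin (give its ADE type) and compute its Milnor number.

Type D_{4}, Milnor number mu = 4.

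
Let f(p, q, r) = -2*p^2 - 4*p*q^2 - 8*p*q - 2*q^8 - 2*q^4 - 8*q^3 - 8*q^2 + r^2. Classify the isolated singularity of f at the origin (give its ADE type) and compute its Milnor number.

Type A_{7}, Milnor number mu = 7.

The Hessian of f at 0 has rank 2. Corank 1: A-series; mu = 7 gives A_7.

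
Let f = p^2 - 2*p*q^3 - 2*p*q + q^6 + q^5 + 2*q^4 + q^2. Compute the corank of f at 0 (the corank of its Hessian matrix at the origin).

1

The Hessian at 0 is [[2, -2], [-2, 2]] of rank 1; hence corank 1.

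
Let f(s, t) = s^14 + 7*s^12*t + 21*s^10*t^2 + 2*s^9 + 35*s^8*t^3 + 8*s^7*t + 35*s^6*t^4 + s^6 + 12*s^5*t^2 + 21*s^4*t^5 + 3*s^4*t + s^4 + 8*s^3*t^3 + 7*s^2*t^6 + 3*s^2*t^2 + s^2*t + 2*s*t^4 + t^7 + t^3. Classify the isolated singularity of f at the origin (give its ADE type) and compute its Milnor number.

Type D4, Milnor number mu = 4.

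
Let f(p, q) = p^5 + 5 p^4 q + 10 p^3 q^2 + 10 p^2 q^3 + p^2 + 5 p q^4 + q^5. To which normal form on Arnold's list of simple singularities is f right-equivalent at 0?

The Hessian of f at 0 is [[2, 0], [0, 0]] with rank 1, so corank 1. A Groebner basis of the Jacobian ideal J(f) in C{p,q} is {q^4, p}; counting standard monomials gives mu = 4. Corank 1: A-series; mu = 4 gives A_4.

A4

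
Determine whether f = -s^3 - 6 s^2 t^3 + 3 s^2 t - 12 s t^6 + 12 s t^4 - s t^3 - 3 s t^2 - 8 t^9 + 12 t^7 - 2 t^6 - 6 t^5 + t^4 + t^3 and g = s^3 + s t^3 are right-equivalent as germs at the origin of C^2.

The Hessian of f at 0 has rank 0. Corank 2; j^3 = -(s - t)^3 is a perfect cube, so E-series; the 4-jet and mu = 7 give E_7. The Hessian of g at 0 has rank 0. Corank 2; j^3 = s^3 is a perfect cube, so E-series; the 4-jet and mu = 7 give E_7. Both have type E_7, hence right-equivalent.

Yes.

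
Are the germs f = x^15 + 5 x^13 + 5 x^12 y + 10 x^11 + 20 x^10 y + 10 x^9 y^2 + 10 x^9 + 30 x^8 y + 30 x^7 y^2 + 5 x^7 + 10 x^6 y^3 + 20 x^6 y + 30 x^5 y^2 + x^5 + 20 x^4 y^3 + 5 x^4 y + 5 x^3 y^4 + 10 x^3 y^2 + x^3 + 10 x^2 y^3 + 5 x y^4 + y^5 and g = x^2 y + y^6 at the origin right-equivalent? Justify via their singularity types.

No.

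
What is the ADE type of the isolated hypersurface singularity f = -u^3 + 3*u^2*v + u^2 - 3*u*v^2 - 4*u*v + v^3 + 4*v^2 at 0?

A_2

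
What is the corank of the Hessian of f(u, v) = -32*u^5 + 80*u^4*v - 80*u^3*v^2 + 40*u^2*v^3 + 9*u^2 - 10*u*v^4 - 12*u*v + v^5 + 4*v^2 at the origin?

1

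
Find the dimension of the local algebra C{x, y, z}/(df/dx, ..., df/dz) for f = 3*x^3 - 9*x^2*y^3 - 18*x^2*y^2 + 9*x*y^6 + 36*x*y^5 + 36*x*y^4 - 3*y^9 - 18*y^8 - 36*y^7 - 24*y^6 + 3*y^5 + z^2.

The Hessian of f at 0 is [[0, 0, 0], [0, 0, 0], [0, 0, 2]] with rank 1, so corank 2. A Groebner basis of the Jacobian ideal J(f) in C{x,y,z} is {-x^2/2 + x*y^3 + 2*x*y^2, y^4, x^3, x^2*y - 2*x^2 + 8*x*y^2, z}; counting standard monomials gives mu = 8. Corank 2; j^3 = 3*x^3 is a perfect cube, so E-series; the 5-jet and mu = 8 give E_8.

8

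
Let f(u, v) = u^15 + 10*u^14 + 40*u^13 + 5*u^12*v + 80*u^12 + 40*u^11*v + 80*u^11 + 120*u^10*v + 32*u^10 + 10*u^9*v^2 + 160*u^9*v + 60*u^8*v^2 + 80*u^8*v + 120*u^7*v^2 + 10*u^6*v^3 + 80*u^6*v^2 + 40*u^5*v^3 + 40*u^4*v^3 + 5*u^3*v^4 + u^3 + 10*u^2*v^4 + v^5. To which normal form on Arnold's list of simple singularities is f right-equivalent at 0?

The Hessian of f at 0 has rank 0. Corank 2; j^3 = u^3 is a perfect cube, so E-series; the 5-jet and mu = 8 give E_8.

E_8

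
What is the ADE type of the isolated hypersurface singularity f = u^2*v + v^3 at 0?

The Hessian of f at 0 is [[0, 0], [0, 0]] with rank 0, so corank 2. A Groebner basis of the Jacobian ideal J(f) in C{u,v} is {v^3, u^2 + 3*v^2, u*v}; counting standard monomials gives mu = 4. Corank 2; j^3 = v*(u^2 + v^2) splits into three distinct lines over C (the quadratic factor has nonzero discriminant), so D_4.

D4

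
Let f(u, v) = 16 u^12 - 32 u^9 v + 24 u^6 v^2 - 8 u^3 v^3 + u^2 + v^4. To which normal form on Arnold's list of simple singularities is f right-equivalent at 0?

The Hessian of f at 0 is [[2, 0], [0, 0]] with rank 1, so corank 1. A Groebner basis of the Jacobian ideal J(f) in C{u,v} is {v^3, u}; counting standard monomials gives mu = 3. Corank 1: A-series; mu = 3 gives A_3.

A_{3}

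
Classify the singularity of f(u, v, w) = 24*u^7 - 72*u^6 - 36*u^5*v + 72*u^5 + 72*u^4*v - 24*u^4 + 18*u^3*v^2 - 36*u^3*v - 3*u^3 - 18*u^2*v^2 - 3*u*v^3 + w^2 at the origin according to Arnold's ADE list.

E_{7}

The Hessian of f at 0 has rank 1. Corank 2; j^3 = -3*u^3 is a perfect cube, so E-series; the 4-jet and mu = 7 give E_7.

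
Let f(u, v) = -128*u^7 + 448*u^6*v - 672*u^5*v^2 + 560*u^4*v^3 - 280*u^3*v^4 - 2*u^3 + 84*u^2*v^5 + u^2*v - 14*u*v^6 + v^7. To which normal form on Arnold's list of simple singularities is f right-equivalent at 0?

The Hessian of f at 0 is [[0, 0], [0, 0]] with rank 0, so corank 2. A Groebner basis of the Jacobian ideal J(f) in C{u,v} is {u*v/14 + v^6, u*v^2, u^2 - u*v/2}; counting standard monomials gives mu = 8. Corank 2; j^3 = -u^2*(2*u - v) has shape L^2 M (L != M), so D-series; mu = 8 gives D_8.

D8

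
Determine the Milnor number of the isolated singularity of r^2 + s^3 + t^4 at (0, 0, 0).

6

The Hessian of f at 0 has rank 1. Corank 2; j^3 = s^3 is a perfect cube, so E-series; the 4-jet and mu = 6 give E_6.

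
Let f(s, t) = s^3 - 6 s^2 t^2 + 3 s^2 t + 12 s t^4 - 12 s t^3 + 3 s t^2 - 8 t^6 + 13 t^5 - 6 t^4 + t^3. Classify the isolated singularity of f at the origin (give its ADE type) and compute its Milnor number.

Type E_{8}, Milnor number mu = 8.

The Hessian of f at 0 has rank 0. Corank 2; j^3 = (s + t)^3 is a perfect cube, so E-series; the 5-jet and mu = 8 give E_8.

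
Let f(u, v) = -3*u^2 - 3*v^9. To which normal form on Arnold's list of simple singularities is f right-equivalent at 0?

A_{8}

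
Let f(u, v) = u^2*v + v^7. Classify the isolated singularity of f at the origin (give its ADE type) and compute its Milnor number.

The Hessian of f at 0 is [[0, 0], [0, 0]] with rank 0, so corank 2. A Groebner basis of the Jacobian ideal J(f) in C{u,v} is {u^2/7 + v^6, u^3, u*v}; counting standard monomials gives mu = 8. Corank 2; j^3 = u^2*v has shape L^2 M (L != M), so D-series; mu = 8 gives D_8.

Type D_8, Milnor number mu = 8.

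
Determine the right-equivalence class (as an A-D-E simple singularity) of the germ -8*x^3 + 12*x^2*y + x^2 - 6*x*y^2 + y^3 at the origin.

A2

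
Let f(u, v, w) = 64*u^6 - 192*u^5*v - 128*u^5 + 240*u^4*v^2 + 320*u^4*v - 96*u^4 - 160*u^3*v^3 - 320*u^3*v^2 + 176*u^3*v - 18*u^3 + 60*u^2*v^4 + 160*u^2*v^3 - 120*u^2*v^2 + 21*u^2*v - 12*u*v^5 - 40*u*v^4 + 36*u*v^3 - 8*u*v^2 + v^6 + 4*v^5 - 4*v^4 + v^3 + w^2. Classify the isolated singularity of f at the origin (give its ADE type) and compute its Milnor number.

The Hessian of f at 0 has rank 1. Corank 2; j^3 = -(2*u - v)*(3*u - v)^2 has shape L^2 M (L != M), so D-series; mu = 7 gives D_7.

Type D_{7}, Milnor number mu = 7.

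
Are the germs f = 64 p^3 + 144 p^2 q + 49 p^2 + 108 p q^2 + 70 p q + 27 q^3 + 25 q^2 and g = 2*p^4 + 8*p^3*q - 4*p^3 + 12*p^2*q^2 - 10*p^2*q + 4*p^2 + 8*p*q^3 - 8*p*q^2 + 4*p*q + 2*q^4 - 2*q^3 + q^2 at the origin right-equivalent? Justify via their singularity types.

The Hessian of f at 0 is [[98, 70], [70, 50]] with rank 1, so corank 1. A Groebner basis of the Jacobian ideal J(f) in C{p,q} is {q^2, p + 5*q/7}; counting standard monomials gives mu = 2. Corank 1: A-series; mu = 2 gives A_2. The Hessian of g at 0 is [[8, 4], [4, 2]] with rank 1, so corank 1. A Groebner basis of the Jacobian ideal J(g) in C{p,q} is {p^2 - 2*p - q, p*q + 4*p + 2*q, -8*p + q^2 - 4*q}; counting standard monomials gives mu = 3. Corank 1: A-series; mu = 3 gives A_3. f is A_2 but g is A_3, hence not right-equivalent.

No.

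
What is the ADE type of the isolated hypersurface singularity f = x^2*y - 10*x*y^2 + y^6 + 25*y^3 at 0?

D_7

The Hessian of f at 0 is [[0, 0], [0, 0]] with rank 0, so corank 2. A Groebner basis of the Jacobian ideal J(f) in C{x,y} is {x^2/6 + y^5 - 25*y^2/6, x^3 - 125*y^3, x*y - 5*y^2}; counting standard monomials gives mu = 7. Corank 2; j^3 = y*(x - 5*y)^2 has shape L^2 M (L != M), so D-series; mu = 7 gives D_7.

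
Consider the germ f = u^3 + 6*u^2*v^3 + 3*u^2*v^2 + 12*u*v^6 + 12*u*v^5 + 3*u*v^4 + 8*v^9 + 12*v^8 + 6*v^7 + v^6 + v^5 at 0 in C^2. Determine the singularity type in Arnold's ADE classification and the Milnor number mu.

Type E8, Milnor number mu = 8.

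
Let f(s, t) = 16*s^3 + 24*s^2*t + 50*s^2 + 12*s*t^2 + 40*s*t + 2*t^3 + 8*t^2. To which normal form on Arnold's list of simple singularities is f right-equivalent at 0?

A_2

The Hessian of f at 0 has rank 1. Corank 1: A-series; mu = 2 gives A_2.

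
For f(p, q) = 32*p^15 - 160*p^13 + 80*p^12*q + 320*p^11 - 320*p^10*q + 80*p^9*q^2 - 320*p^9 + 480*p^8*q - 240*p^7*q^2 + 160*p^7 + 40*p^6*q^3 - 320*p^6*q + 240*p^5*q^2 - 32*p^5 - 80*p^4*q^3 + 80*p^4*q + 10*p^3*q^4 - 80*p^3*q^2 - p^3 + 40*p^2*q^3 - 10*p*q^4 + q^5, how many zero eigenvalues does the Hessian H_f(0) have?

2

The Hessian at 0 is [[0, 0], [0, 0]] of rank 0; hence corank 2.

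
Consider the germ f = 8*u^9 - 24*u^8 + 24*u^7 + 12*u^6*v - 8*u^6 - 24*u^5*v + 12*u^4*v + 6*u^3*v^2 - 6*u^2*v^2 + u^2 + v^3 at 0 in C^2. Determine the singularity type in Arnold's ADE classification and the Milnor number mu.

The Hessian of f at 0 is [[2, 0], [0, 0]] with rank 1, so corank 1. A Groebner basis of the Jacobian ideal J(f) in C{u,v} is {v^2, u}; counting standard monomials gives mu = 2. Corank 1: A-series; mu = 2 gives A_2.

Type A2, Milnor number mu = 2.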